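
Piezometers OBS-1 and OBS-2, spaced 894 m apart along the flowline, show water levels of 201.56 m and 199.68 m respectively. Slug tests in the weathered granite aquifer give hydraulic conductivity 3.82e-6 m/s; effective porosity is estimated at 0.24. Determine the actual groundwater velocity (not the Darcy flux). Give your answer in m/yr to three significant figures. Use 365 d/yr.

1.06 m/yr

Hydraulic gradient i = (201.56 − 199.68) / 894 = 1.88 / 894 = 0.002103
K = 3.82e-6 m/s × 86400 s/d = 0.3300 m/d
Darcy flux q = K·i = 0.3300 × 0.002103 = 6.941e-4 m/d
Average linear velocity = 6.941e-4 / 0.24 = 0.002892 m/d
   = 0.002892 × 365 = 1.06 m/yr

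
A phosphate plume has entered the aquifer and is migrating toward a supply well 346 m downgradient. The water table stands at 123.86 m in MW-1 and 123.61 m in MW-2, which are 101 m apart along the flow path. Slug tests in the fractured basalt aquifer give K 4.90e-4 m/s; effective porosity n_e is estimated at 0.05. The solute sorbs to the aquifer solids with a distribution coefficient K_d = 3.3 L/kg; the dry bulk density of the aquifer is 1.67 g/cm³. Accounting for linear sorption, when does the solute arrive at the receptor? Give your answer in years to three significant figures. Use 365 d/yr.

Hydraulic gradient i = (123.86 − 123.61) / 101 = 0.25 / 101 = 0.002475
K = 4.90e-4 m/s × 86400 s/d = 42.34 m/d
Specific discharge q = 42.34 × 0.002475 = 0.1048 m/d
v = Ki/n = 42.34·0.002475/0.05 = 2.096 m/d
Retardation R = 1 + ρ_b·K_d/n = 1 + 1.67×3.3/0.05 = 111.2
Contaminant velocity v_c = v/R = 2.096/111.2 = 0.01884 m/d
t = L/v_c = 346/0.01884 = 18360 d
   = 18360/365 = 50.3 yr

50.3 years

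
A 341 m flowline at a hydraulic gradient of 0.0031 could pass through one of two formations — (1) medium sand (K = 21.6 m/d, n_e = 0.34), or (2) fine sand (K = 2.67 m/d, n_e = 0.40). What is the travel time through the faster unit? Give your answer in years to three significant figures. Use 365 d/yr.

4.74 years

Unit 1 (medium sand): v = 21.6×0.0031/0.34 = 0.1969 m/d, t = 341/0.1969 = 1731 d
Unit 2 (fine sand): v = 2.67×0.0031/0.40 = 0.02069 m/d, t = 341/0.02069 = 16480 d
Faster: 1731 d / 365 = 4.74 yr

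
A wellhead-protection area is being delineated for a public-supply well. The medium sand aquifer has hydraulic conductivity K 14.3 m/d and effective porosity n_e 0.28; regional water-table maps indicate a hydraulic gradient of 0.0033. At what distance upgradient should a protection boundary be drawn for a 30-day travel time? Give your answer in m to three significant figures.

5.06 m

q = Ki = 14.3 × 0.0033 = 0.04719 m/d
Seepage velocity v = q / n = 0.04719 / 0.28 = 0.1685 m/d
L = v × T = 0.1685 × 30 = 5.056 m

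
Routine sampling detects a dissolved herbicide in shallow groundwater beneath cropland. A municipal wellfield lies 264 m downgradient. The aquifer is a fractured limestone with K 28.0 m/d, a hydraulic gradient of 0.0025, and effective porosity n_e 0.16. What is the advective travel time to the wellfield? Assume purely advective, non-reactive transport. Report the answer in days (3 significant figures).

Specific discharge q = 28.0 × 0.0025 = 0.07000 m/d
Average linear velocity = 0.07000 / 0.16 = 0.4375 m/d
t = L / v = 264 / 0.4375 = 603.4 d

603 days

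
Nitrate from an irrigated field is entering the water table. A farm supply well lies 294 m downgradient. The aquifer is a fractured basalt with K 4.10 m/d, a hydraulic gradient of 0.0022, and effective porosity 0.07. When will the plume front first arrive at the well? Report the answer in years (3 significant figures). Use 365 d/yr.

6.25 years

Specific discharge q = 4.10 × 0.0022 = 0.009020 m/d
Seepage velocity v = q / n = 0.009020 / 0.07 = 0.1289 m/d
t = L / v = 294 / 0.1289 = 2282 d
   = 2282 / 365 = 6.25 yr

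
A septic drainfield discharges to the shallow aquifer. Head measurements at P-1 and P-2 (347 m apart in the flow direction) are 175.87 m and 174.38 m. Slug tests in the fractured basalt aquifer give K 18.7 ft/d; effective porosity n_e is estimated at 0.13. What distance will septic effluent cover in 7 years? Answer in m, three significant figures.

481 m

Hydraulic gradient i = (175.87 − 174.38) / 347 = 1.49 / 347 = 0.004294
K = 18.7 ft/d × 0.3048 = 5.700 m/d
Darcy flux q = K·i = 5.700 × 0.004294 = 0.02447 m/d
Average linear velocity = 0.02447 / 0.13 = 0.1883 m/d
T = 7 yr × 365 = 2555 d
L = v × T = 0.1883 × 2555 = 481.0 m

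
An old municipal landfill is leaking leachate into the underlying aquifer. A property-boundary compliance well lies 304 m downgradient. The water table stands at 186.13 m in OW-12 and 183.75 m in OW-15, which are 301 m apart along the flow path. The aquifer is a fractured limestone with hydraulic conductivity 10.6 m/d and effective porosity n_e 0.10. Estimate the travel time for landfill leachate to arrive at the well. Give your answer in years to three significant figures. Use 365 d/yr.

0.994 years

Hydraulic gradient i = (186.13 − 183.75) / 301 = 2.38 / 301 = 0.007907
q = Ki = 10.6 × 0.007907 = 0.08381 m/d
Average linear velocity = 0.08381 / 0.10 = 0.8381 m/d
t = L / v = 304 / 0.8381 = 362.7 d
   = 362.7 / 365 = 0.994 yr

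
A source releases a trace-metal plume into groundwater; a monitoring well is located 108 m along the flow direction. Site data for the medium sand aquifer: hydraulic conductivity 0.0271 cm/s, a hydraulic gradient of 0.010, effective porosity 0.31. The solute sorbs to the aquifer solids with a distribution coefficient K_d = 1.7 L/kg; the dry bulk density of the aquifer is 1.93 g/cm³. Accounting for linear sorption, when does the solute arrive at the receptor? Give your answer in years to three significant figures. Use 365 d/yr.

K = 0.0271 cm/s × 864 = 23.41 m/d
Specific discharge q = 23.41 × 0.010 = 0.2341 m/d
Average linear velocity = 0.2341 / 0.31 = 0.7553 m/d
Retardation R = 1 + ρ_b·K_d/n = 1 + 1.93×1.7/0.31 = 11.58
Contaminant velocity v_c = v/R = 0.7553/11.58 = 0.06520 m/d
t = L/v_c = 108/0.06520 = 1656 d
   = 1656/365 = 4.54 yr

4.54 years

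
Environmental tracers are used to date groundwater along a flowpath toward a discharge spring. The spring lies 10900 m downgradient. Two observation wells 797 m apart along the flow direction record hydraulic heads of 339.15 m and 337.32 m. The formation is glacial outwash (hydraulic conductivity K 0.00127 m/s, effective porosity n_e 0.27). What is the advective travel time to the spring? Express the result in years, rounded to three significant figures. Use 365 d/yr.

Hydraulic gradient i = (339.15 − 337.32) / 797 = 1.83 / 797 = 0.002296
K = 0.00127 m/s × 86400 s/d = 109.7 m/d
q = Ki = 109.7 × 0.002296 = 0.2519 m/d
Average linear velocity = 0.2519 / 0.27 = 0.9331 m/d
t = L / v = 10900 / 0.9331 = 11680 d
   = 11680 / 365 = 32.0 yr

32.0 years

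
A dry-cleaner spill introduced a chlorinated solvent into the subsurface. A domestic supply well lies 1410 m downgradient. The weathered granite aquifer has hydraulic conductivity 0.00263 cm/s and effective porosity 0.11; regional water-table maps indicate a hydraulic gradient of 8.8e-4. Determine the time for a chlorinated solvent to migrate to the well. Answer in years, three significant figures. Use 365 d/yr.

K = 0.00263 cm/s × 864 = 2.272 m/d
Darcy flux q = K·i = 2.272 × 8.8e-4 = 0.002000 m/d
Seepage velocity v = q / n = 0.002000 / 0.11 = 0.01818 m/d
t = L / v = 1410 / 0.01818 = 77560 d
   = 77560 / 365 = 213 yr

213 years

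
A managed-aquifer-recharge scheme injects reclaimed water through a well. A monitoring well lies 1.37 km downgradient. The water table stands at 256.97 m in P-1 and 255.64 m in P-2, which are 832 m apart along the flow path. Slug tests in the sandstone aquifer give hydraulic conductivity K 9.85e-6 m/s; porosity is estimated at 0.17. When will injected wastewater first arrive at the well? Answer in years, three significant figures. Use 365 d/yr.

Hydraulic gradient i = (256.97 − 255.64) / 832 = 1.33 / 832 = 0.001599
K = 9.85e-6 m/s × 86400 s/d = 0.8510 m/d
Specific discharge q = 0.8510 × 0.001599 = 0.001360 m/d
Average linear velocity = 0.001360 / 0.17 = 0.008003 m/d
L = 1.37 km = 1370 m
t = L / v = 1370 / 0.008003 = 171200 d
   = 171200 / 365 = 469 yr

469 years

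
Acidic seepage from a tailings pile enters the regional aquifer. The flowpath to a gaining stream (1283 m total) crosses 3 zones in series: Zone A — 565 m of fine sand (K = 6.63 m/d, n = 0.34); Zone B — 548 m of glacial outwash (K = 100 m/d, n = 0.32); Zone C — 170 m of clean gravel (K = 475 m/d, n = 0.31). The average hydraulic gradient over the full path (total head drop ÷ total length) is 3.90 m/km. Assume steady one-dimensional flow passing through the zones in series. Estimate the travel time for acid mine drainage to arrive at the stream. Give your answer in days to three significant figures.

7650 days

For zones in series the flux q is common to all zones; the equivalent conductivity is the harmonic (thickness-weighted) mean, K_eq = L_total / Σ(L_j/K_j).
Σ(L/K) = 565/6.63 + 548/100 + 170/475 = 85.22 + 5.480 + 0.3579 = 91.06 d
K_eq = L_total / Σ(L/K) = 1283 / 91.06 = 14.09 m/d
q = K_eq · i = 14.09 × 0.0039 = 0.05495 m/d (same in every zone)
Zone A: v = q/n = 0.05495/0.34 = 0.1616 m/d → t_A = 565/0.1616 = 3496 d
Zone B: v = q/n = 0.05495/0.32 = 0.1717 m/d → t_B = 548/0.1717 = 3191 d
Zone C: v = q/n = 0.05495/0.31 = 0.1773 m/d → t_C = 170/0.1773 = 959.0 d
Total t = 3496 + 3191 + 959.0 = 7646 d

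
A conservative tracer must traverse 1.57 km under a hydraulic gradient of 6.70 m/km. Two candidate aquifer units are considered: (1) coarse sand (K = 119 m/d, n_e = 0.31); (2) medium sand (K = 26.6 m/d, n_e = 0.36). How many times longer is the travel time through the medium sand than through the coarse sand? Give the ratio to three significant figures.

Unit 1 (coarse sand): v = 119×0.0067/0.31 = 2.572 m/d, t = 1570/2.572 = 610.4 d
Unit 2 (medium sand): v = 26.6×0.0067/0.36 = 0.4951 m/d, t = 1570/0.4951 = 3171 d
t(medium sand) / t(coarse sand) = 3171/610.4 = 5.20

5.20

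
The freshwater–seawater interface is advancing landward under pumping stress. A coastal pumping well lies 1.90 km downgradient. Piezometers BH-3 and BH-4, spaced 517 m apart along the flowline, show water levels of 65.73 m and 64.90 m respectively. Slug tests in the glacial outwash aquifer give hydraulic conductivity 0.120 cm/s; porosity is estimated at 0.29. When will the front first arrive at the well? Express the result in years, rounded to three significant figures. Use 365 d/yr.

Hydraulic gradient i = (65.73 − 64.90) / 517 = 0.83 / 517 = 0.001605
K = 0.120 cm/s × 864 = 103.7 m/d
Darcy flux q = K·i = 103.7 × 0.001605 = 0.1664 m/d
v = Ki/n = 103.7·0.001605/0.29 = 0.5740 m/d
L = 1.90 km = 1900 m
t = L / v = 1900 / 0.5740 = 3310 d
   = 3310 / 365 = 9.07 yr

9.07 years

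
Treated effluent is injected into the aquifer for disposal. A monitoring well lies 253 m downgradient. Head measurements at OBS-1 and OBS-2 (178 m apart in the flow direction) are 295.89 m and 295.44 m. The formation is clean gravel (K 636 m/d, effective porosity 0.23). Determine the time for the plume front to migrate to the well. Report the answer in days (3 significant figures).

36.2 days

Hydraulic gradient i = (295.89 − 295.44) / 178 = 0.45 / 178 = 0.002528
q = Ki = 636 × 0.002528 = 1.608 m/d
Seepage velocity v = q / n = 1.608 / 0.23 = 6.991 m/d
t = L / v = 253 / 6.991 = 36.19 d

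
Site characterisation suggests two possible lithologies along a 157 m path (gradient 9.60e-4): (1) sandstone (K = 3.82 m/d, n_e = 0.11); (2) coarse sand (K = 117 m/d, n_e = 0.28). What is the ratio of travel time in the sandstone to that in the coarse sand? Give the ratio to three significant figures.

12.0

Unit 1 (sandstone): v = 3.82×9.6e-4/0.11 = 0.03334 m/d, t = 157/0.03334 = 4709 d
Unit 2 (coarse sand): v = 117×9.6e-4/0.28 = 0.4011 m/d, t = 157/0.4011 = 391.4 d
t(sandstone) / t(coarse sand) = 4709/391.4 = 12.0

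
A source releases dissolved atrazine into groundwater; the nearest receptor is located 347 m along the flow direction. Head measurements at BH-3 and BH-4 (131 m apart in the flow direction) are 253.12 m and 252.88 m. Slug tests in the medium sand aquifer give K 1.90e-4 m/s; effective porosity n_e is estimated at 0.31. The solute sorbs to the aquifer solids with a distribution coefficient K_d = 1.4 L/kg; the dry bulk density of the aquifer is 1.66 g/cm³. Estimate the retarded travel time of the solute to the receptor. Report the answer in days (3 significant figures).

Hydraulic gradient i = (253.12 − 252.88) / 131 = 0.24 / 131 = 0.001832
K = 1.90e-4 m/s × 86400 s/d = 16.42 m/d
Specific discharge q = 16.42 × 0.001832 = 0.03008 m/d
v = Ki/n = 16.42·0.001832/0.31 = 0.09702 m/d
Retardation R = 1 + ρ_b·K_d/n = 1 + 1.66×1.4/0.31 = 8.497
Contaminant velocity v_c = v/R = 0.09702/8.497 = 0.01142 m/d
t = L/v_c = 347/0.01142 = 30390 d

30400 days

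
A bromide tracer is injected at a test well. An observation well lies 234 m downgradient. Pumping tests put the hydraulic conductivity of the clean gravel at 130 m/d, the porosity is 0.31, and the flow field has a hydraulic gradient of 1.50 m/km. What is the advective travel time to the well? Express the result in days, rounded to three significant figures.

q = Ki = 130 × 0.0015 = 0.1950 m/d
v = Ki/n = 130·0.0015/0.31 = 0.6290 m/d
t = L / v = 234 / 0.6290 = 372.0 d

372 days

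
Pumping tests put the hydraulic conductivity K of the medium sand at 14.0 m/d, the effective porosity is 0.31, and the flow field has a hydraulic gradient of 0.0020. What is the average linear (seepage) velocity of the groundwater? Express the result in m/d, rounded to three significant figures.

q = Ki = 14.0 × 0.0020 = 0.02800 m/d
v_s = q/n_e = 0.02800/0.31 = 0.09032 m/d

0.0903 m/d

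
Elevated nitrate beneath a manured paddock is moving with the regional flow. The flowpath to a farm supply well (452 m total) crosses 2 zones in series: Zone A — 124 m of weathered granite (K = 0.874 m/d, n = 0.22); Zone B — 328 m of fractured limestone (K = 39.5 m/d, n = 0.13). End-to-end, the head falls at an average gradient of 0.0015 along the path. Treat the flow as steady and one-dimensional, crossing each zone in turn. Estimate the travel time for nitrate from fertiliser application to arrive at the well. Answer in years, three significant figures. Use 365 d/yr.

42.4 years

For zones in series the flux q is common to all zones; the equivalent conductivity is the harmonic (thickness-weighted) mean, K_eq = L_total / Σ(L_j/K_j).
Σ(L/K) = 124/0.874 + 328/39.5 = 141.9 + 8.304 = 150.2 d
K_eq = L_total / Σ(L/K) = 452 / 150.2 = 3.010 m/d
q = K_eq · i = 3.010 × 0.0015 = 0.004515 m/d (same in every zone)
Zone A: v = q/n = 0.004515/0.22 = 0.02052 m/d → t_A = 124/0.02052 = 6043 d
Zone B: v = q/n = 0.004515/0.13 = 0.03473 m/d → t_B = 328/0.03473 = 9445 d
Total t = 6043 + 9445 = 15490 d
   = 15490 / 365 = 42.4 yr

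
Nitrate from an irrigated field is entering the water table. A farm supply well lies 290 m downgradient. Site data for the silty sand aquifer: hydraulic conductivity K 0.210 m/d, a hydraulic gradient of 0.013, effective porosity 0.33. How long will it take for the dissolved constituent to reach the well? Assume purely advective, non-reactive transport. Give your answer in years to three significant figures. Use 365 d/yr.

Darcy flux q = K·i = 0.210 × 0.013 = 0.002730 m/d
v = Ki/n = 0.210·0.013/0.33 = 0.008273 m/d
t = L / v = 290 / 0.008273 = 35050 d
   = 35050 / 365 = 96.0 yr

96.0 years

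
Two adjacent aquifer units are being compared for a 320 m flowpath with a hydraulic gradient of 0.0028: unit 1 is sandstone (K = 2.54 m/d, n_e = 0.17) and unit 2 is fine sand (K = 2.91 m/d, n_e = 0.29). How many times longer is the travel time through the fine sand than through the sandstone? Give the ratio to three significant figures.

1.49

Unit 1 (sandstone): v = 2.54×0.0028/0.17 = 0.04184 m/d, t = 320/0.04184 = 7649 d
Unit 2 (fine sand): v = 2.91×0.0028/0.29 = 0.02810 m/d, t = 320/0.02810 = 11390 d
t(fine sand) / t(sandstone) = 11390/7649 = 1.49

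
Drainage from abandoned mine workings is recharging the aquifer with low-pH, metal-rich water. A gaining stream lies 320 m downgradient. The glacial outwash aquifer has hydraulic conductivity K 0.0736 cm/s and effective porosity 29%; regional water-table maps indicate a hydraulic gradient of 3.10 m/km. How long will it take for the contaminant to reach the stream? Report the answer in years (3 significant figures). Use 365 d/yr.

1.29 years

K = 0.0736 cm/s × 864 = 63.59 m/d
Specific discharge q = 63.59 × 0.0031 = 0.1971 m/d
v_s = q/n_e = 0.1971/0.29 = 0.6798 m/d
t = L / v = 320 / 0.6798 = 470.8 d
   = 470.8 / 365 = 1.29 yr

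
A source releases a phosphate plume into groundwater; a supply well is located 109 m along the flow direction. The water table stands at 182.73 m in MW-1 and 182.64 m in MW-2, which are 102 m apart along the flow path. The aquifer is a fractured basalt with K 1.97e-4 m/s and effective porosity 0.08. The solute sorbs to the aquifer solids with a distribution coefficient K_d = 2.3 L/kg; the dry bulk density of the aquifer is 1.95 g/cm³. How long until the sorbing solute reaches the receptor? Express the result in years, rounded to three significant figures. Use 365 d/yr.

Hydraulic gradient i = (182.73 − 182.64) / 102 = 0.09 / 102 = 8.824e-4
K = 1.97e-4 m/s × 86400 s/d = 17.02 m/d
Darcy flux q = K·i = 17.02 × 8.824e-4 = 0.01502 m/d
v = Ki/n = 17.02·8.824e-4/0.08 = 0.1877 m/d
Retardation R = 1 + ρ_b·K_d/n = 1 + 1.95×2.3/0.08 = 57.06
Contaminant velocity v_c = v/R = 0.1877/57.06 = 0.003290 m/d
t = L/v_c = 109/0.003290 = 33130 d
   = 33130/365 = 90.8 yr

90.8 years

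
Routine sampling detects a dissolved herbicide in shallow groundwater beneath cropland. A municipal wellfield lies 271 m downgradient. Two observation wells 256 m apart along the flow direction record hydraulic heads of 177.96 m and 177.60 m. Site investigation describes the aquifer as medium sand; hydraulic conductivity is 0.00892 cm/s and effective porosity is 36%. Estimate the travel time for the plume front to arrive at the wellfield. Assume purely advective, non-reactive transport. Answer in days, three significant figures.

9000 days

Hydraulic gradient i = (177.96 − 177.60) / 256 = 0.36 / 256 = 0.001406
K = 0.00892 cm/s × 864 = 7.707 m/d
Darcy flux q = K·i = 7.707 × 0.001406 = 0.01084 m/d
Average linear velocity = 0.01084 / 0.36 = 0.03011 m/d
t = L / v = 271 / 0.03011 = 9002 d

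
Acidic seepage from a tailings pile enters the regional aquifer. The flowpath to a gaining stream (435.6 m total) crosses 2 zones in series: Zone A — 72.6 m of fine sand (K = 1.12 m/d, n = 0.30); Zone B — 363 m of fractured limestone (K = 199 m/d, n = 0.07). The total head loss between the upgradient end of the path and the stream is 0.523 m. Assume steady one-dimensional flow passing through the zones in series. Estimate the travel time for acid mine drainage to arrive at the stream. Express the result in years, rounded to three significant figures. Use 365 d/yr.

16.5 years

Steady 1-D flow in series ⇒ the Darcy flux q is identical in every zone and the zone head losses add (resistances L/K in series).
Σ(L/K) = 72.6/1.12 + 363/199 = 64.82 + 1.824 = 66.65 d
q = ΔH / Σ(L/K) = 0.523 / 66.65 = 0.007847 m/d (same in every zone)
Zone A: v = q/n = 0.007847/0.30 = 0.02616 m/d → t_A = 72.6/0.02616 = 2775 d
Zone B: v = q/n = 0.007847/0.07 = 0.1121 m/d → t_B = 363/0.1121 = 3238 d
Total t = 2775 + 3238 = 6013 d
   = 6013 / 365 = 16.5 yr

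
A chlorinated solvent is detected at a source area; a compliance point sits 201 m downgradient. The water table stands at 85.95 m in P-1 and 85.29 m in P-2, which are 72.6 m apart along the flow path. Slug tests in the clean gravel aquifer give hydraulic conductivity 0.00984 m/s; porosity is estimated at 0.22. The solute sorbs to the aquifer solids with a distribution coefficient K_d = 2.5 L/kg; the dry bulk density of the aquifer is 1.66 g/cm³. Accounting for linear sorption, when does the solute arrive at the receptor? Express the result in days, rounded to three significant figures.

Hydraulic gradient i = (85.95 − 85.29) / 72.6 = 0.66 / 72.6 = 0.009091
K = 0.00984 m/s × 86400 s/d = 850.2 m/d
Darcy flux q = K·i = 850.2 × 0.009091 = 7.729 m/d
Average linear velocity = 7.729 / 0.22 = 35.13 m/d
Retardation R = 1 + ρ_b·K_d/n = 1 + 1.66×2.5/0.22 = 19.86
Contaminant velocity v_c = v/R = 35.13/19.86 = 1.769 m/d
t = L/v_c = 201/1.769 = 113.6 d

114 days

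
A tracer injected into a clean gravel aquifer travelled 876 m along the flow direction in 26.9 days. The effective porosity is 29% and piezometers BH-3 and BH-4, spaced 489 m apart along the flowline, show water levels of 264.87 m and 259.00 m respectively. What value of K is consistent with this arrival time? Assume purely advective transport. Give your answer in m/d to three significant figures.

787 m/d

Hydraulic gradient i = (264.87 − 259.00) / 489 = 5.87 / 489 = 0.01200
v = L / t = 876 / 26.9 = 32.57 m/d
K = v · n / i = 32.57 × 0.29 / 0.01200 = 787 m/d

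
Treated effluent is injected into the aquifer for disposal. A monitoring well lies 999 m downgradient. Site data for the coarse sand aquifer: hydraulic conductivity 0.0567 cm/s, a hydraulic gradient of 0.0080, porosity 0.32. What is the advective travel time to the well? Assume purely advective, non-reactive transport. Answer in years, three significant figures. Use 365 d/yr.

K = 0.0567 cm/s × 864 = 48.99 m/d
Darcy flux q = K·i = 48.99 × 0.0080 = 0.3919 m/d
v = Ki/n = 48.99·0.0080/0.32 = 1.225 m/d
t = L / v = 999 / 1.225 = 815.7 d
   = 815.7 / 365 = 2.23 yr

2.23 years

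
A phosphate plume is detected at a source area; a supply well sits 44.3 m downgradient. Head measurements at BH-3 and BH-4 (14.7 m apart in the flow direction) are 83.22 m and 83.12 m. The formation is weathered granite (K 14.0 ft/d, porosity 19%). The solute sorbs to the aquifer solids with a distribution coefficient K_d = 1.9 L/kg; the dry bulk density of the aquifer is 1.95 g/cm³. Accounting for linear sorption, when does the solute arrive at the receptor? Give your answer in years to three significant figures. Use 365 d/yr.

16.3 years

Hydraulic gradient i = (83.22 − 83.12) / 14.7 = 0.10 / 14.7 = 0.006803
K = 14.0 ft/d × 0.3048 = 4.267 m/d
Darcy flux q = K·i = 4.267 × 0.006803 = 0.02903 m/d
Seepage velocity v = q / n = 0.02903 / 0.19 = 0.1528 m/d
Retardation R = 1 + ρ_b·K_d/n = 1 + 1.95×1.9/0.19 = 20.50
Contaminant velocity v_c = v/R = 0.1528/20.50 = 0.007453 m/d
t = L/v_c = 44.3/0.007453 = 5944 d
   = 5944/365 = 16.3 yr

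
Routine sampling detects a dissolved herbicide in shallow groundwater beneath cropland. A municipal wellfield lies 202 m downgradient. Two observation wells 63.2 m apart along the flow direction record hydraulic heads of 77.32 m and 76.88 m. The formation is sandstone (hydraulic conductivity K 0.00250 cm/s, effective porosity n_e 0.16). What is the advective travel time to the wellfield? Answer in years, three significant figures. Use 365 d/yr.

5.89 years

Hydraulic gradient i = (77.32 − 76.88) / 63.2 = 0.44 / 63.2 = 0.006962
K = 0.00250 cm/s × 864 = 2.160 m/d
Darcy flux q = K·i = 2.160 × 0.006962 = 0.01504 m/d
Average linear velocity = 0.01504 / 0.16 = 0.09399 m/d
t = L / v = 202 / 0.09399 = 2149 d
   = 2149 / 365 = 5.89 yr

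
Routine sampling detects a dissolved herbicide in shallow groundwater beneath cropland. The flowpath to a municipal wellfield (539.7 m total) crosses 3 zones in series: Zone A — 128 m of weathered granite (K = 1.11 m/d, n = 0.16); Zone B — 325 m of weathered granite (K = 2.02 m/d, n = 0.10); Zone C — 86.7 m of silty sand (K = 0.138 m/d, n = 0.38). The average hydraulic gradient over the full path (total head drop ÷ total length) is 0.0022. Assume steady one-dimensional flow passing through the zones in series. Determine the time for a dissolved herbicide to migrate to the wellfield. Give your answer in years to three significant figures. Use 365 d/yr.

For zones in series the flux q is common to all zones; the equivalent conductivity is the harmonic (thickness-weighted) mean, K_eq = L_total / Σ(L_j/K_j).
Σ(L/K) = 128/1.11 + 325/2.02 + 86.7/0.138 = 115.3 + 160.9 + 628.3 = 904.5 d
K_eq = L_total / Σ(L/K) = 539.7 / 904.5 = 0.5967 m/d
q = K_eq · i = 0.5967 × 0.0022 = 0.001313 m/d (same in every zone)
Zone A: v = q/n = 0.001313/0.16 = 0.008205 m/d → t_A = 128/0.008205 = 15600 d
Zone B: v = q/n = 0.001313/0.10 = 0.01313 m/d → t_B = 325/0.01313 = 24760 d
Zone C: v = q/n = 0.001313/0.38 = 0.003455 m/d → t_C = 86.7/0.003455 = 25100 d
Total t = 15600 + 24760 + 25100 = 65450 d
   = 65450 / 365 = 179 yr

179 years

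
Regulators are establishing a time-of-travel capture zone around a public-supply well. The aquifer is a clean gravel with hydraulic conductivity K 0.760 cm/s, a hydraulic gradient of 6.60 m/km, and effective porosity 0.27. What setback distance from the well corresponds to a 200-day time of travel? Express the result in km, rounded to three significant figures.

3.21 km

K = 0.760 cm/s × 864 = 656.6 m/d
q = Ki = 656.6 × 0.0066 = 4.334 m/d
v_s = q/n_e = 4.334/0.27 = 16.05 m/d
L = v × T = 16.05 × 200 = 3210 m
   = 3.21 km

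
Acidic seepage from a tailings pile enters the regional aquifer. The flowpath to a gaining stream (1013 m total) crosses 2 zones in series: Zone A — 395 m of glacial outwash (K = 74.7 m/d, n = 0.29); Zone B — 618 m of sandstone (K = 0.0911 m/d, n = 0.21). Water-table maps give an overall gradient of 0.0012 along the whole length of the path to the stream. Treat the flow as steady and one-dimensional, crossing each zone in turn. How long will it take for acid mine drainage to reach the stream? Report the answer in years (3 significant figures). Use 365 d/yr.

Steady 1-D flow in series ⇒ the Darcy flux q is identical in every zone and the zone head losses add (resistances L/K in series).
Σ(L/K) = 395/74.7 + 618/0.0911 = 5.288 + 6784 = 6789 d
K_eq = L_total / Σ(L/K) = 1013 / 6789 = 0.1492 m/d
q = K_eq · i = 0.1492 × 0.0012 = 1.791e-4 m/d (same in every zone)
Zone A: v = q/n = 1.791e-4/0.29 = 6.174e-4 m/d → t_A = 395/6.174e-4 = 639800 d
Zone B: v = q/n = 1.791e-4/0.21 = 8.526e-4 m/d → t_B = 618/8.526e-4 = 724800 d
Total t = 639800 + 724800 = 1.365e6 d
   = 1.365e6 / 365 = 3740 yr

3740 years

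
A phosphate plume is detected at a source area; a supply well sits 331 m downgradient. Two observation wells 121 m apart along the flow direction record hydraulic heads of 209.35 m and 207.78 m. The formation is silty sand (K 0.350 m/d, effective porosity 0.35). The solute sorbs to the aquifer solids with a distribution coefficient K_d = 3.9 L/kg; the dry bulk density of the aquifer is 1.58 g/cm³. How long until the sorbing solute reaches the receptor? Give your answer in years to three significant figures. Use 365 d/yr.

1300 years

Hydraulic gradient i = (209.35 − 207.78) / 121 = 1.57 / 121 = 0.01298
Specific discharge q = 0.350 × 0.01298 = 0.004541 m/d
Seepage velocity v = q / n = 0.004541 / 0.35 = 0.01298 m/d
Retardation R = 1 + ρ_b·K_d/n = 1 + 1.58×3.9/0.35 = 18.61
Contaminant velocity v_c = v/R = 0.01298/18.61 = 6.974e-4 m/d
t = L/v_c = 331/6.974e-4 = 474600 d
   = 474600/365 = 1300 yr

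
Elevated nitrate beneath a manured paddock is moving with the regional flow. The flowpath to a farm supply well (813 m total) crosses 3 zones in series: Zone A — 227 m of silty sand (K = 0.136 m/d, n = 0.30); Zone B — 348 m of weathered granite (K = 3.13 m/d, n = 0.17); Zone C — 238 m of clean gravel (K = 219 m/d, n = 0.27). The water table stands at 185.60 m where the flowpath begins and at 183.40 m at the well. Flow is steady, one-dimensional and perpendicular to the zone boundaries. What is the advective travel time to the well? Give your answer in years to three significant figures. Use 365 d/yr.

425 years

Total head drop ΔH = 185.60 − 183.40 = 2.20 m
Continuity: the same q passes through each zone, so ΔH = q·Σ(L_j/K_j) — the zones act as resistances in series.
Σ(L/K) = 227/0.136 + 348/3.13 + 238/219 = 1669 + 111.2 + 1.087 = 1781 d
q = ΔH / Σ(L/K) = 2.20 / 1781 = 0.001235 m/d (same in every zone)
Zone A: v = q/n = 0.001235/0.30 = 0.004117 m/d → t_A = 227/0.004117 = 55140 d
Zone B: v = q/n = 0.001235/0.17 = 0.007265 m/d → t_B = 348/0.007265 = 47900 d
Zone C: v = q/n = 0.001235/0.27 = 0.004574 m/d → t_C = 238/0.004574 = 52030 d
Total t = 55140 + 47900 + 52030 = 155100 d
   = 155100 / 365 = 425 yr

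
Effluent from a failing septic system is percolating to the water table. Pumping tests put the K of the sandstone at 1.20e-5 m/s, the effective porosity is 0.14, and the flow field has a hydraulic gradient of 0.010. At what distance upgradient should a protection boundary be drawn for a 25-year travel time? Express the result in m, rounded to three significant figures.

676 m

K = 1.20e-5 m/s × 86400 s/d = 1.037 m/d
Darcy flux q = K·i = 1.037 × 0.010 = 0.01037 m/d
v = Ki/n = 1.037·0.010/0.14 = 0.07406 m/d
T = 25 yr × 365 = 9125 d
L = v × T = 0.07406 × 9125 = 675.8 m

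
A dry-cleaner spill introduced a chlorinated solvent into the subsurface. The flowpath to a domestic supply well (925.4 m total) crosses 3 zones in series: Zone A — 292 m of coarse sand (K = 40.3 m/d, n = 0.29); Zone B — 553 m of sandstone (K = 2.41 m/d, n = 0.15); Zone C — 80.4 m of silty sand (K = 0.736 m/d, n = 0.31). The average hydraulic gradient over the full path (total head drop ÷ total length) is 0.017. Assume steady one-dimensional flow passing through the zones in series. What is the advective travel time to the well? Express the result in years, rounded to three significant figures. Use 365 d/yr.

Continuity: the same q passes through each zone, so ΔH = q·Σ(L_j/K_j) — the zones act as resistances in series.
Σ(L/K) = 292/40.3 + 553/2.41 + 80.4/0.736 = 7.246 + 229.5 + 109.2 = 345.9 d
K_eq = L_total / Σ(L/K) = 925.4 / 345.9 = 2.675 m/d
q = K_eq · i = 2.675 × 0.017 = 0.04547 m/d (same in every zone)
Zone A: v = q/n = 0.04547/0.29 = 0.1568 m/d → t_A = 292/0.1568 = 1862 d
Zone B: v = q/n = 0.04547/0.15 = 0.3032 m/d → t_B = 553/0.3032 = 1824 d
Zone C: v = q/n = 0.04547/0.31 = 0.1467 m/d → t_C = 80.4/0.1467 = 548.1 d
Total t = 1862 + 1824 + 548.1 = 4234 d
   = 4234 / 365 = 11.6 yr

11.6 years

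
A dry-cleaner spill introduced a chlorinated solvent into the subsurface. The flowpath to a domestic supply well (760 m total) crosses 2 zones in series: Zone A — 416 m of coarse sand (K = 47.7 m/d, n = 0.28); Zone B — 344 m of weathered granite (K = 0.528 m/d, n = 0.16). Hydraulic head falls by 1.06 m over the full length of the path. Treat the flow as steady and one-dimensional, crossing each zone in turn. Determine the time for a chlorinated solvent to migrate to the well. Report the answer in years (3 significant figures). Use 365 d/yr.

293 years

Steady 1-D flow in series ⇒ the Darcy flux q is identical in every zone and the zone head losses add (resistances L/K in series).
Σ(L/K) = 416/47.7 + 344/0.528 = 8.721 + 651.5 = 660.2 d
q = ΔH / Σ(L/K) = 1.06 / 660.2 = 0.001605 m/d (same in every zone)
Zone A: v = q/n = 0.001605/0.28 = 0.005734 m/d → t_A = 416/0.005734 = 72550 d
Zone B: v = q/n = 0.001605/0.16 = 0.01003 m/d → t_B = 344/0.01003 = 34280 d
Total t = 72550 + 34280 = 106800 d
   = 106800 / 365 = 293 yr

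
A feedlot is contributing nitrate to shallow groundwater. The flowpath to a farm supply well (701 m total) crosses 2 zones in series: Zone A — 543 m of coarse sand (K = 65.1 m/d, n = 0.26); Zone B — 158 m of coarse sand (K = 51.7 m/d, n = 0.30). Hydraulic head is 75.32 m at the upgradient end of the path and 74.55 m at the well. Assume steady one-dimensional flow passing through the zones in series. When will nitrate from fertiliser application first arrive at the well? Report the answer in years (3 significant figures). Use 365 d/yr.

Total head drop ΔH = 75.32 − 74.55 = 0.77 m
Steady 1-D flow in series ⇒ the Darcy flux q is identical in every zone and the zone head losses add (resistances L/K in series).
Σ(L/K) = 543/65.1 + 158/51.7 = 8.341 + 3.056 = 11.40 d
q = ΔH / Σ(L/K) = 0.77 / 11.40 = 0.06756 m/d (same in every zone)
Zone A: v = q/n = 0.06756/0.26 = 0.2599 m/d → t_A = 543/0.2599 = 2090 d
Zone B: v = q/n = 0.06756/0.30 = 0.2252 m/d → t_B = 158/0.2252 = 701.6 d
Total t = 2090 + 701.6 = 2791 d
   = 2791 / 365 = 7.65 yr

7.65 years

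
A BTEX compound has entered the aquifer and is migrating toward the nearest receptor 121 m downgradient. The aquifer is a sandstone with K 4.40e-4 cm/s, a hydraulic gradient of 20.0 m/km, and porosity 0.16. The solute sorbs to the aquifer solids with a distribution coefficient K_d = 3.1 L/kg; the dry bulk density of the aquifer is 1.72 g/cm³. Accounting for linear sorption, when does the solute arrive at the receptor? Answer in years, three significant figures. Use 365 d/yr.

239 years

K = 4.40e-4 cm/s × 864 = 0.3802 m/d
q = Ki = 0.3802 × 0.020 = 0.007603 m/d
Average linear velocity = 0.007603 / 0.16 = 0.04752 m/d
Retardation R = 1 + ρ_b·K_d/n = 1 + 1.72×3.1/0.16 = 34.32
Contaminant velocity v_c = v/R = 0.04752/34.32 = 0.001384 m/d
t = L/v_c = 121/0.001384 = 87400 d
   = 87400/365 = 239 yr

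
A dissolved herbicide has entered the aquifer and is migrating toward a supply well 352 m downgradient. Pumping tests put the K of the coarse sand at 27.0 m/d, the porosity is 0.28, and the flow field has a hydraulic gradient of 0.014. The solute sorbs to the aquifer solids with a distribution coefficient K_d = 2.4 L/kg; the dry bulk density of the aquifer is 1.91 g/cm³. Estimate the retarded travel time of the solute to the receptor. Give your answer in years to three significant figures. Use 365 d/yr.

q = Ki = 27.0 × 0.014 = 0.3780 m/d
v_s = q/n_e = 0.3780/0.28 = 1.350 m/d
Retardation R = 1 + ρ_b·K_d/n = 1 + 1.91×2.4/0.28 = 17.37
Contaminant velocity v_c = v/R = 1.350/17.37 = 0.07771 m/d
t = L/v_c = 352/0.07771 = 4529 d
   = 4529/365 = 12.4 yr

12.4 years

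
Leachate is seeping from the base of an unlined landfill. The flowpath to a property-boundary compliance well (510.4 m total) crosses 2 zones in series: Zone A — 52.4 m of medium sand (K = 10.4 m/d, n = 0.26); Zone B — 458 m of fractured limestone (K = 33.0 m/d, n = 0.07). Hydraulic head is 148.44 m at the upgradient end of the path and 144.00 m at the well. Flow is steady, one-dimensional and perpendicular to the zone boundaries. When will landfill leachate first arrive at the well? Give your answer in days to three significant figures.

Total head drop ΔH = 148.44 − 144.00 = 4.44 m
Steady 1-D flow in series ⇒ the Darcy flux q is identical in every zone and the zone head losses add (resistances L/K in series).
Σ(L/K) = 52.4/10.4 + 458/33.0 = 5.038 + 13.88 = 18.92 d
q = ΔH / Σ(L/K) = 4.44 / 18.92 = 0.2347 m/d (same in every zone)
Zone A: v = q/n = 0.2347/0.26 = 0.9027 m/d → t_A = 52.4/0.9027 = 58.05 d
Zone B: v = q/n = 0.2347/0.07 = 3.353 m/d → t_B = 458/3.353 = 136.6 d
Total t = 58.05 + 136.6 = 194.6 d

195 days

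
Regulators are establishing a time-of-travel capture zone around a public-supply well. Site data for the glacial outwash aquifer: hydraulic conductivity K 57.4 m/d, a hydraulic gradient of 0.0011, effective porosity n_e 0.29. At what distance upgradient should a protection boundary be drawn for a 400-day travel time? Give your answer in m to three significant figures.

87.1 m

Specific discharge q = 57.4 × 0.0011 = 0.06314 m/d
v = Ki/n = 57.4·0.0011/0.29 = 0.2177 m/d
L = v × T = 0.2177 × 400 = 87.09 m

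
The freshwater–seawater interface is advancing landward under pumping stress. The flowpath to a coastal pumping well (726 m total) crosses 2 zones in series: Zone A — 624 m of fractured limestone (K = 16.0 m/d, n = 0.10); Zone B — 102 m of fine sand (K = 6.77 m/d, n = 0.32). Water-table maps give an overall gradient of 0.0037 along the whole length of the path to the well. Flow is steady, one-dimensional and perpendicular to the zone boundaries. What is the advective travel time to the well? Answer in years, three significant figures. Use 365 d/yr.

For zones in series the flux q is common to all zones; the equivalent conductivity is the harmonic (thickness-weighted) mean, K_eq = L_total / Σ(L_j/K_j).
Σ(L/K) = 624/16.0 + 102/6.77 = 39.00 + 15.07 = 54.07 d
K_eq = L_total / Σ(L/K) = 726 / 54.07 = 13.43 m/d
q = K_eq · i = 13.43 × 0.0037 = 0.04968 m/d (same in every zone)
Zone A: v = q/n = 0.04968/0.10 = 0.4968 m/d → t_A = 624/0.4968 = 1256 d
Zone B: v = q/n = 0.04968/0.32 = 0.1553 m/d → t_B = 102/0.1553 = 657.0 d
Total t = 1256 + 657.0 = 1913 d
   = 1913 / 365 = 5.24 yr

5.24 years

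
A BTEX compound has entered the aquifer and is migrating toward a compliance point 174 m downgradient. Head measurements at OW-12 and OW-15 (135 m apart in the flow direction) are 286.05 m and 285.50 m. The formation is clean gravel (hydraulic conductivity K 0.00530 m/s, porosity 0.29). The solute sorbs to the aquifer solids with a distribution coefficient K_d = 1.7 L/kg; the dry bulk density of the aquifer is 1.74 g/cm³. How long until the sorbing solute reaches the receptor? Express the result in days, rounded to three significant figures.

303 days

Hydraulic gradient i = (286.05 − 285.50) / 135 = 0.55 / 135 = 0.004074
K = 0.00530 m/s × 86400 s/d = 457.9 m/d
Specific discharge q = 457.9 × 0.004074 = 1.866 m/d
v = Ki/n = 457.9·0.004074/0.29 = 6.433 m/d
Retardation R = 1 + ρ_b·K_d/n = 1 + 1.74×1.7/0.29 = 11.20
Contaminant velocity v_c = v/R = 6.433/11.20 = 0.5744 m/d
t = L/v_c = 174/0.5744 = 302.9 d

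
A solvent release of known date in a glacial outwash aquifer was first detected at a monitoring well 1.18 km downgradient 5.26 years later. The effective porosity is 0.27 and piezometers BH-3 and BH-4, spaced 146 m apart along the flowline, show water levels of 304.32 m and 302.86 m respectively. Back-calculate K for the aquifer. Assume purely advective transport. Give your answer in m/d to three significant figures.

16.6 m/d

Hydraulic gradient i = (304.32 − 302.86) / 146 = 1.46 / 146 = 0.01000
t = 5.26 years = 1920 d
L = 1.18 km = 1180 m
v = L / t = 1180 / 1920 = 0.6146 m/d
K = v · n / i = 0.6146 × 0.27 / 0.01000 = 16.6 m/d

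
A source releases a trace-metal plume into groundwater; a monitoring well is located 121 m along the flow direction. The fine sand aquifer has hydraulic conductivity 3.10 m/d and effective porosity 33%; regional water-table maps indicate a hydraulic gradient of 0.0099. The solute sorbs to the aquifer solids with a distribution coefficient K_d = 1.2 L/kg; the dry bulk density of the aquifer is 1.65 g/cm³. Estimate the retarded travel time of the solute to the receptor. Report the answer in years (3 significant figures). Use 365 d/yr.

25.0 years

Darcy flux q = K·i = 3.10 × 0.0099 = 0.03069 m/d
v = Ki/n = 3.10·0.0099/0.33 = 0.09300 m/d
Retardation R = 1 + ρ_b·K_d/n = 1 + 1.65×1.2/0.33 = 7.000
Contaminant velocity v_c = v/R = 0.09300/7.000 = 0.01329 m/d
t = L/v_c = 121/0.01329 = 9108 d
   = 9108/365 = 25.0 yr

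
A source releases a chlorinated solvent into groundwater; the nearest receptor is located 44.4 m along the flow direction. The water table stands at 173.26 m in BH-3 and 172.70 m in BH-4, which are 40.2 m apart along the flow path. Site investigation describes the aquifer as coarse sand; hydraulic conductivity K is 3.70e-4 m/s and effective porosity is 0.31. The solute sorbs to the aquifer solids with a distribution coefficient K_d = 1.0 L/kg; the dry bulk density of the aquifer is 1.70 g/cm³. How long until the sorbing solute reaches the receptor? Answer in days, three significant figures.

200 days

Hydraulic gradient i = (173.26 − 172.70) / 40.2 = 0.56 / 40.2 = 0.01393
K = 3.70e-4 m/s × 86400 s/d = 31.97 m/d
q = Ki = 31.97 × 0.01393 = 0.4453 m/d
v = Ki/n = 31.97·0.01393/0.31 = 1.437 m/d
Retardation R = 1 + ρ_b·K_d/n = 1 + 1.70×1.0/0.31 = 6.484
Contaminant velocity v_c = v/R = 1.437/6.484 = 0.2216 m/d
t = L/v_c = 44.4/0.2216 = 200.4 d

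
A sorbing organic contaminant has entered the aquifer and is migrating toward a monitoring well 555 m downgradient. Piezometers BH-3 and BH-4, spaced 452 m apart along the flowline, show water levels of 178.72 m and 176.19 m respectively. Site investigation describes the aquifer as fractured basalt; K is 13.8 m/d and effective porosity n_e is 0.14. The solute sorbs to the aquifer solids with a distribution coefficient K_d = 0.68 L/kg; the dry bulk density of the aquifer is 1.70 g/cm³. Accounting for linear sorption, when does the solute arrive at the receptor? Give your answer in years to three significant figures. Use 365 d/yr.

25.5 years

Hydraulic gradient i = (178.72 − 176.19) / 452 = 2.53 / 452 = 0.005597
q = Ki = 13.8 × 0.005597 = 0.07724 m/d
v_s = q/n_e = 0.07724/0.14 = 0.5517 m/d
Retardation R = 1 + ρ_b·K_d/n = 1 + 1.70×0.68/0.14 = 9.257
Contaminant velocity v_c = v/R = 0.5517/9.257 = 0.05960 m/d
t = L/v_c = 555/0.05960 = 9312 d
   = 9312/365 = 25.5 yr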